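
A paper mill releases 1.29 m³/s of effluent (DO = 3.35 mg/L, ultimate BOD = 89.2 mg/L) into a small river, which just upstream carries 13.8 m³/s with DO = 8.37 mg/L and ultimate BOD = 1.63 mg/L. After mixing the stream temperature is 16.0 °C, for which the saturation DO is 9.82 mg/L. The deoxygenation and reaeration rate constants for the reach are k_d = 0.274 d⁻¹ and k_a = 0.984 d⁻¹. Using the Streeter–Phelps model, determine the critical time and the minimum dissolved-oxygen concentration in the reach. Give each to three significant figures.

t_c ≈ 0.725 d; minimum DO ≈ 7.74 mg/L

Mixed DO = (13.8×8.37 + 1.29×3.35)/(13.8+1.29) = 119.8/15.09 = 7.941 mg/L.
Mixed L₀ = (13.8×1.63 + 1.29×89.2)/(15.09) = 137.6/15.09 = 9.116 mg/L.
Initial deficit D₀ = C_s − DO₀ = 9.82 − 7.941 = 1.879 mg/L.
t_c = (1/0.7100) ln[(0.984/0.274)(1 − 1.879×0.7100/(0.274×9.116))] = 1.408 × ln(1.673) = 0.7248 d.
D_c = (0.274/0.984) × 9.116 × e^(−0.274×0.7248) = 0.2785 × 9.116 × 0.8199 = 2.081 mg/L.
Minimum DO = 9.82 − 2.081 = 7.739 mg/L.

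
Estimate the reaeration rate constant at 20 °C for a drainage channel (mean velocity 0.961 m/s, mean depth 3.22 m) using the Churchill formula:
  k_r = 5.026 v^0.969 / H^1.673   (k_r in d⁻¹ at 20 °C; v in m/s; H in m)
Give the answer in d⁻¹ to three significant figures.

k_r = 5.026 × 0.961^0.969 / 3.22^1.673 = 5.026 × 0.9622 / 7.074 = 0.6837 d⁻¹.

k_r ≈ 0.684 d⁻¹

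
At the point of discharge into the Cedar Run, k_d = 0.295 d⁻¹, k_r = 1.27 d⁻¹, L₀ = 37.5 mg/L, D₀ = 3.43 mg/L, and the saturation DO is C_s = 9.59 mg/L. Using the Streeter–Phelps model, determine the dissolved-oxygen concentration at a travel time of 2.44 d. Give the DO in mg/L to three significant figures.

k_d L₀/(k_r−k_d) = 0.295×37.5/(1.27−0.295) = 11.06/0.9750 = 11.35 mg/L.
e^(−k_d t) = e^(−0.295×2.440) = 0.4868; e^(−k_r t) = e^(−1.27×2.440) = 0.04510.
D = 11.35 × (0.4868 − 0.04510) + 3.43 × 0.04510 = 5.012 + 0.1547 = 5.167 mg/L.
DO = C_s − D = 9.59 − 5.167 = 4.423 mg/L.

DO ≈ 4.42 mg/L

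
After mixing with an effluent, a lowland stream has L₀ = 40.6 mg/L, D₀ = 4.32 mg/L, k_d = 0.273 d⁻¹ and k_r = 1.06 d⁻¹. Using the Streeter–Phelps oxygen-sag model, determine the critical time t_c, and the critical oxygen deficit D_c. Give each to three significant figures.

t_c ≈ 1.26 d; D_c ≈ 7.42 mg/L

t_c = [1/(k_r−k_d)] ln[(k_r/k_d)(1 − D₀(k_r−k_d)/(k_d L₀))]
= [1/(1.06−0.273)] ln[(1.06/0.273)(1 − 4.32×0.7870/(0.273×40.6))]
= (1/0.7870) ln[3.883 × 0.6933] = 1.271 × ln(2.692) = 1.271 × 0.9902 = 1.258 d.
L(t_c) = L₀ e^(−k_d t_c) = 40.6 × 0.7093 = 28.80 mg/L, and at the critical point k_r D_c = k_d L, so D_c = (0.273/1.06) × 28.80 = 7.417 mg/L.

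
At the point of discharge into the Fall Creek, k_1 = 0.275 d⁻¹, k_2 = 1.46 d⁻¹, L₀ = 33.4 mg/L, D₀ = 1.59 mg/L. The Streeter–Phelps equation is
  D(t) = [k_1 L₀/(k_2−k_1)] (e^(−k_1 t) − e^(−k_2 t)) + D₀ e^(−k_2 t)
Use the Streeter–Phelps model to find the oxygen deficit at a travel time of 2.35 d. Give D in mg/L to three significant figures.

D ≈ 3.86 mg/L

k_1 L₀/(k_2−k_1) = 0.275×33.4/(1.46−0.275) = 9.185/1.185 = 7.751 mg/L.
e^(−k_1 t) = e^(−0.275×2.350) = 0.5240; e^(−k_2 t) = e^(−1.46×2.350) = 0.03235.
D = 7.751 × (0.5240 − 0.03235) + 1.59 × 0.03235 = 3.811 + 0.05144 = 3.862 mg/L.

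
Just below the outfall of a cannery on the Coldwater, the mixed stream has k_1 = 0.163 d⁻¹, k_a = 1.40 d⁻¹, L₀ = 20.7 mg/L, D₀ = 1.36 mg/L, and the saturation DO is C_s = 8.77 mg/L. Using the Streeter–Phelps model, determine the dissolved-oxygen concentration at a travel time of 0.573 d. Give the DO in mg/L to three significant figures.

DO ≈ 6.90 mg/L

k_1 L₀/(k_a−k_1) = 0.163×20.7/(1.40−0.163) = 3.374/1.237 = 2.728 mg/L.
e^(−k_1 t) = e^(−0.163×0.5730) = 0.9108; e^(−k_a t) = e^(−1.40×0.5730) = 0.4483.
D = 2.728 × (0.9108 − 0.4483) + 1.36 × 0.4483 = 1.262 + 0.6097 = 1.871 mg/L.
DO = C_s − D = 8.77 − 1.871 = 6.899 mg/L.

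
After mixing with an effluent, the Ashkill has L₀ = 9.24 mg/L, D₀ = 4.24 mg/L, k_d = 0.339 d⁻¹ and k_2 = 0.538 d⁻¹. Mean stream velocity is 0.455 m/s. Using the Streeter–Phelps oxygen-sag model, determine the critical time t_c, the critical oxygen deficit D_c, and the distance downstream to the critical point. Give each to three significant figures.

t_c ≈ 0.744 d; D_c ≈ 4.52 mg/L; x_c ≈ 29.2 km

At the critical point dD/dt = 0, so k_d L₀ e^(−k_d t) = k_2 D. Substituting D(t) from the Streeter–Phelps equation and solving for t gives
t_c = ln[(k_2/k_d)(1 − D₀(k_2−k_d)/(k_d L₀))] / (k_2−k_d).
Here k_2−k_d = 0.1990 d⁻¹ and 1 − D₀(k_2−k_d)/(k_d L₀) = 1 − 4.24×0.1990/(0.339×9.24) = 0.7306, so
t_c = ln(1.587 × 0.7306) / 0.1990 = 0.1480 / 0.1990 = 0.7438 d.
D_c = (k_d/k_2) L₀ e^(−k_d t_c) = (0.339/0.538) × 9.24 × e^(−0.339×0.7438) = 0.6301 × 9.24 × 0.7771 = 4.525 mg/L.
x_c = v t_c = 0.455 m/s × 0.7438 d × 86400 s/d = 29240 m ≈ 29.2 km.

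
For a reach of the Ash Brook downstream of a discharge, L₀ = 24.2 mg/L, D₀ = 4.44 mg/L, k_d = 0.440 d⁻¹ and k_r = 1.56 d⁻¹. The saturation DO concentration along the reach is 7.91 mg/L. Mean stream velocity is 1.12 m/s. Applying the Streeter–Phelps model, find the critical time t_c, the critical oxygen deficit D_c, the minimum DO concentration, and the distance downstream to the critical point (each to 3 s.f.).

t_c ≈ 0.568 d; D_c ≈ 5.32 mg/L; min DO ≈ 2.59 mg/L; x_c ≈ 55.0 km

With k_r/k_d = 3.545 and 1 − D₀(k_r−k_d)/(k_d L₀) = 0.5330,
t_c = ln(3.545 × 0.5330) / (1.56 − 0.440) = ln(1.890) / 1.120 = 0.6364/1.120 = 0.5682 d.
D_c = (k_d/k_r) L₀ e^(−k_d t_c) = (0.440/1.56) × 24.2 × e^(−0.440×0.5682) = 0.2821 × 24.2 × 0.7788 = 5.316 mg/L.
Minimum DO = C_s − D_c = 7.91 − 5.316 = 2.594 mg/L.
x_c = v t_c = 1.12 m/s × 0.5682 d × 86400 s/d = 54980 m ≈ 55.0 km.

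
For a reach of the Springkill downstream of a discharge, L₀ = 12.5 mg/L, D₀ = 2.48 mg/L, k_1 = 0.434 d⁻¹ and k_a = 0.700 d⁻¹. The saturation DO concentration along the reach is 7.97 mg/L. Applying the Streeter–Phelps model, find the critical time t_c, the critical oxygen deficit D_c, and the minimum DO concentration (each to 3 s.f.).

At the critical point dD/dt = 0, so k_1 L₀ e^(−k_1 t) = k_a D. Substituting D(t) from the Streeter–Phelps equation and solving for t gives
t_c = ln[(k_a/k_1)(1 − D₀(k_a−k_1)/(k_1 L₀))] / (k_a−k_1).
Here k_a−k_1 = 0.2660 d⁻¹ and 1 − D₀(k_a−k_1)/(k_1 L₀) = 1 − 2.48×0.2660/(0.434×12.5) = 0.8784, so
t_c = ln(1.613 × 0.8784) / 0.2660 = 0.3484 / 0.2660 = 1.310 d.
L(t_c) = L₀ e^(−k_1 t_c) = 12.5 × 0.5664 = 7.080 mg/L, and at the critical point k_a D_c = k_1 L, so D_c = (0.434/0.700) × 7.080 = 4.390 mg/L.
Minimum DO = C_s − D_c = 7.97 − 4.390 = 3.580 mg/L.

t_c ≈ 1.31 d; D_c ≈ 4.39 mg/L; min DO ≈ 3.58 mg/L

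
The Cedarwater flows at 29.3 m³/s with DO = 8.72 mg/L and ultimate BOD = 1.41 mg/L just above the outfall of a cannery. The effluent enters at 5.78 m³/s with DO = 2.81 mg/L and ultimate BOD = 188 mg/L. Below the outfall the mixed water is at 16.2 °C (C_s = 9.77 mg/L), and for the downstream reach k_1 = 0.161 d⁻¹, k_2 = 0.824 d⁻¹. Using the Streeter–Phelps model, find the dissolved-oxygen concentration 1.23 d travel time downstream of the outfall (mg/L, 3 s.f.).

Mixed DO = (29.3×8.72 + 5.78×2.81)/(29.3+5.78) = 271.7/35.08 = 7.746 mg/L.
Mixed L₀ = (29.3×1.41 + 5.78×188)/(35.08) = 1128/35.08 = 32.15 mg/L.
Initial deficit D₀ = C_s − DO₀ = 9.77 − 7.746 = 2.024 mg/L.
D(1.23) = [0.161×32.15/(0.824−0.161)](e^(−0.161×1.23) − e^(−0.824×1.23)) + 2.024 e^(−0.824×1.23)
= 7.808 × (0.8203 − 0.3629) + 2.024 × 0.3629 = 4.306 mg/L.
DO = 9.77 − 4.306 = 5.464 mg/L.

DO ≈ 5.46 mg/L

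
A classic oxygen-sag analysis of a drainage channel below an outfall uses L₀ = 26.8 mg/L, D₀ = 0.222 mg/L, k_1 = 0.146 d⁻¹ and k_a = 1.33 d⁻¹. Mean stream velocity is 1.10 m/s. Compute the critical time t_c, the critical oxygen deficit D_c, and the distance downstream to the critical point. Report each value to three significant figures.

t_c ≈ 1.81 d; D_c ≈ 2.26 mg/L; x_c ≈ 172 km

At the critical point dD/dt = 0, so k_1 L₀ e^(−k_1 t) = k_a D. Substituting D(t) from the Streeter–Phelps equation and solving for t gives
t_c = ln[(k_a/k_1)(1 − D₀(k_a−k_1)/(k_1 L₀))] / (k_a−k_1).
Here k_a−k_1 = 1.184 d⁻¹ and 1 − D₀(k_a−k_1)/(k_1 L₀) = 1 − 0.222×1.184/(0.146×26.8) = 0.9328, so
t_c = ln(9.110 × 0.9328) / 1.184 = 2.140 / 1.184 = 1.807 d.
L(t_c) = L₀ e^(−k_1 t_c) = 26.8 × 0.7681 = 20.58 mg/L, and at the critical point k_a D_c = k_1 L, so D_c = (0.146/1.33) × 20.58 = 2.260 mg/L.
x_c = v t_c = 1.10 m/s × 1.807 d × 86400 s/d = 171800 m ≈ 172 km.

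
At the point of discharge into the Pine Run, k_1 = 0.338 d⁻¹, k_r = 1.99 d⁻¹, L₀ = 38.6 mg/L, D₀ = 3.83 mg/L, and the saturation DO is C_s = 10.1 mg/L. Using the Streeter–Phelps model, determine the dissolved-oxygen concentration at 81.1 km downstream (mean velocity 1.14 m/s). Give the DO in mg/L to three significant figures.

Travel time t = x/v = 81.1 km / (1.14 m/s) = 81100 m / 1.14 m/s = 71140 s = 0.8234 d.
k_1 L₀/(k_r−k_1) = 0.338×38.6/(1.99−0.338) = 13.05/1.652 = 7.898 mg/L.
e^(−k_1 t) = e^(−0.338×0.8234) = 0.7571; e^(−k_r t) = e^(−1.99×0.8234) = 0.1943.
D = 7.898 × (0.7571 − 0.1943) + 3.83 × 0.1943 = 4.445 + 0.7440 = 5.189 mg/L.
DO = C_s − D = 10.1 − 5.189 = 4.911 mg/L.

DO ≈ 4.91 mg/L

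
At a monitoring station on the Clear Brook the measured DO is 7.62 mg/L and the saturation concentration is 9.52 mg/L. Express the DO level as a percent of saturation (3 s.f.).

80.0 % saturation

% saturation = C/C_s × 100 = 7.62/9.52 × 100 = 80.0 %.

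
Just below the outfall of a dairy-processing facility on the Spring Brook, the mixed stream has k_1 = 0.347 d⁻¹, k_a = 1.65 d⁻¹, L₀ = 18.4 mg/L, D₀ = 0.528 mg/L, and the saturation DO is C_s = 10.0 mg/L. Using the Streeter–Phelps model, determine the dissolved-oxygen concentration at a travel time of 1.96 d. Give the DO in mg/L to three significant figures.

DO ≈ 7.69 mg/L

k_1 L₀/(k_a−k_1) = 0.347×18.4/(1.65−0.347) = 6.385/1.303 = 4.900 mg/L.
e^(−k_1 t) = e^(−0.347×1.960) = 0.5066; e^(−k_a t) = e^(−1.65×1.960) = 0.03940.
D = 4.900 × (0.5066 − 0.03940) + 0.528 × 0.03940 = 2.289 + 0.02080 = 2.310 mg/L.
DO = C_s − D = 10.0 − 2.310 = 7.690 mg/L.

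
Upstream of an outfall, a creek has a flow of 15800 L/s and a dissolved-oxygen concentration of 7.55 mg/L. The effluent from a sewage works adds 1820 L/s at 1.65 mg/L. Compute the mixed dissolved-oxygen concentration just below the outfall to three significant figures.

6.94 mg/L

Flow-weighted mixing: C = (Q_r C_r + Q_w C_w)/(Q_r + Q_w)
= (15800×7.55 + 1820×1.65)/(15800 + 1820) = 122300/17620 = 6.941 mg/L.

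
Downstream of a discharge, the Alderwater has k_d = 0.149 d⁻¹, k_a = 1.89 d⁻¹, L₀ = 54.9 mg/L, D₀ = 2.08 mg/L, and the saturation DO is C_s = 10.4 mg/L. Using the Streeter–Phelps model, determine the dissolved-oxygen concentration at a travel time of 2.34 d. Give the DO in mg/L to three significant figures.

DO ≈ 7.12 mg/L

k_d L₀/(k_a−k_d) = 0.149×54.9/(1.89−0.149) = 8.180/1.741 = 4.699 mg/L.
e^(−k_d t) = e^(−0.149×2.340) = 0.7056; e^(−k_a t) = e^(−1.89×2.340) = 0.01200.
D = 4.699 × (0.7056 − 0.01200) + 2.08 × 0.01200 = 3.259 + 0.02497 = 3.284 mg/L.
DO = C_s − D = 10.4 − 3.284 = 7.116 mg/L.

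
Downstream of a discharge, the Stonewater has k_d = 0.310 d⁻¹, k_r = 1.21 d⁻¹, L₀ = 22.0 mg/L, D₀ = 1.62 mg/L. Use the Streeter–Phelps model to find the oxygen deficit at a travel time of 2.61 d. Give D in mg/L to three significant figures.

k_d L₀/(k_r−k_d) = 0.310×22.0/(1.21−0.310) = 6.820/0.9000 = 7.578 mg/L.
e^(−k_d t) = e^(−0.310×2.610) = 0.4453; e^(−k_r t) = e^(−1.21×2.610) = 0.04251.
D = 7.578 × (0.4453 − 0.04251) + 1.62 × 0.04251 = 3.052 + 0.06886 = 3.121 mg/L.

D ≈ 3.12 mg/L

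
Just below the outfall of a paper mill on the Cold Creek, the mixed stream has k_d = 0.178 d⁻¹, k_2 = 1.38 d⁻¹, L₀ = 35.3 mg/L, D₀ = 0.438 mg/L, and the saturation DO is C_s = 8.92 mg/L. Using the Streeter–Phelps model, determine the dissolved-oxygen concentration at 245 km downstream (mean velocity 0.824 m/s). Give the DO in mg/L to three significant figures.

DO ≈ 6.13 mg/L

Travel time t = x/v = 245 km / (0.824 m/s) = 245000 m / 0.824 m/s = 297300 s = 3.441 d.
k_d L₀/(k_2−k_d) = 0.178×35.3/(1.38−0.178) = 6.283/1.202 = 5.227 mg/L.
e^(−k_d t) = e^(−0.178×3.441) = 0.5420; e^(−k_2 t) = e^(−1.38×3.441) = 0.008660.
D = 5.227 × (0.5420 − 0.008660) + 0.438 × 0.008660 = 2.788 + 0.003793 = 2.792 mg/L.
DO = C_s − D = 8.92 − 2.792 = 6.128 mg/L.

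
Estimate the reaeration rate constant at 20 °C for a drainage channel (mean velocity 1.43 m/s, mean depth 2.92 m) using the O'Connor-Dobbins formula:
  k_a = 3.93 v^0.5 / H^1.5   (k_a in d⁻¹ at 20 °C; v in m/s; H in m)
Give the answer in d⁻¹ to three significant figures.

k_a ≈ 0.942 d⁻¹

k_a = 3.93 × 1.43^0.5 / 2.92^1.5 = 3.93 × 1.196 / 4.990 = 0.9419 d⁻¹.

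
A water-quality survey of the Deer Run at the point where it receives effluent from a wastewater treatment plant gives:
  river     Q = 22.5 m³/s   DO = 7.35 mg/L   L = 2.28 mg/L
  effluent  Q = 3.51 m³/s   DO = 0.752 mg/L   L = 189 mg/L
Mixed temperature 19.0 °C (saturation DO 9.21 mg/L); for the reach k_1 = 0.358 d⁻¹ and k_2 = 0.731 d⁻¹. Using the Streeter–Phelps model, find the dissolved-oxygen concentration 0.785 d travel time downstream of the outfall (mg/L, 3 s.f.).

DO ≈ 2.61 mg/L

Mixed DO = (22.5×7.35 + 3.51×0.752)/(22.5+3.51) = 168.0/26.01 = 6.460 mg/L.
Mixed L₀ = (22.5×2.28 + 3.51×189)/(26.01) = 714.7/26.01 = 27.48 mg/L.
Initial deficit D₀ = C_s − DO₀ = 9.21 − 6.460 = 2.750 mg/L.
D(0.785) = [0.358×27.48/(0.731−0.358)](e^(−0.358×0.785) − e^(−0.731×0.785)) + 2.750 e^(−0.731×0.785)
= 26.37 × (0.7550 − 0.5634) + 2.750 × 0.5634 = 6.604 mg/L.
DO = 9.21 − 6.604 = 2.606 mg/L.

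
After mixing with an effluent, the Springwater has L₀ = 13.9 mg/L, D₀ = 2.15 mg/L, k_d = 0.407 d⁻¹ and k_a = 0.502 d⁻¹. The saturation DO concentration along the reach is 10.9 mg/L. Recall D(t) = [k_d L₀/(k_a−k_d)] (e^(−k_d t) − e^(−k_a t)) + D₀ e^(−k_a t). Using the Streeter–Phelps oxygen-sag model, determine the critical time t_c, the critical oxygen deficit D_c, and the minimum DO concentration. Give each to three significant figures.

t_c ≈ 1.82 d; D_c ≈ 5.37 mg/L; min DO ≈ 5.53 mg/L

At the critical point dD/dt = 0, so k_d L₀ e^(−k_d t) = k_a D. Substituting D(t) from the Streeter–Phelps equation and solving for t gives
t_c = ln[(k_a/k_d)(1 − D₀(k_a−k_d)/(k_d L₀))] / (k_a−k_d).
Here k_a−k_d = 0.09500 d⁻¹ and 1 − D₀(k_a−k_d)/(k_d L₀) = 1 − 2.15×0.09500/(0.407×13.9) = 0.9639, so
t_c = ln(1.233 × 0.9639) / 0.09500 = 0.1730 / 0.09500 = 1.821 d.
L(t_c) = L₀ e^(−k_d t_c) = 13.9 × 0.4765 = 6.624 mg/L, and at the critical point k_a D_c = k_d L, so D_c = (0.407/0.502) × 6.624 = 5.370 mg/L.
Minimum DO = C_s − D_c = 10.9 − 5.370 = 5.530 mg/L.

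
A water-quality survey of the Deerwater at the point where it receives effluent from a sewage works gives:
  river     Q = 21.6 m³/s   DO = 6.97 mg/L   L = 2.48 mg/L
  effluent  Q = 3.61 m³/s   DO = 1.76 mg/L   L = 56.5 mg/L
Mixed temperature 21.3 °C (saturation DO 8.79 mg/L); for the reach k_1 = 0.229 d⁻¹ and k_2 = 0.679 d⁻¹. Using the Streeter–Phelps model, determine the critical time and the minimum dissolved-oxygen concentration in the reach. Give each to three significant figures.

t_c ≈ 0.903 d; minimum DO ≈ 5.99 mg/L

Mixed DO = (21.6×6.97 + 3.61×1.76)/(21.6+3.61) = 156.9/25.21 = 6.224 mg/L.
Mixed L₀ = (21.6×2.48 + 3.61×56.5)/(25.21) = 257.5/25.21 = 10.22 mg/L.
Initial deficit D₀ = C_s − DO₀ = 8.79 − 6.224 = 2.566 mg/L.
t_c = (1/0.4500) ln[(0.679/0.229)(1 − 2.566×0.4500/(0.229×10.22))] = 2.222 × ln(1.501) = 0.9032 d.
D_c = (0.229/0.679) × 10.22 × e^(−0.229×0.9032) = 0.3373 × 10.22 × 0.8132 = 2.802 mg/L.
Minimum DO = 8.79 − 2.802 = 5.988 mg/L.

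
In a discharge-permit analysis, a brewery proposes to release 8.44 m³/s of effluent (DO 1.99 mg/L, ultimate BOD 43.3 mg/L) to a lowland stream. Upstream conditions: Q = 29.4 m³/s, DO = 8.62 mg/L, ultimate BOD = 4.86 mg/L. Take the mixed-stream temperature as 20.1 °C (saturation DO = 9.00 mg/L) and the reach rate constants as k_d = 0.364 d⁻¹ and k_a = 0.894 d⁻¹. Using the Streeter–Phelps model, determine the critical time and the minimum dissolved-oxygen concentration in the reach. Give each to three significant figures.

t_c ≈ 1.27 d; minimum DO ≈ 5.56 mg/L

Mixed DO = (29.4×8.62 + 8.44×1.99)/(29.4+8.44) = 270.2/37.84 = 7.141 mg/L.
Mixed L₀ = (29.4×4.86 + 8.44×43.3)/(37.84) = 508.3/37.84 = 13.43 mg/L.
Initial deficit D₀ = C_s − DO₀ = 9.00 − 7.141 = 1.859 mg/L.
t_c = (1/0.5300) ln[(0.894/0.364)(1 − 1.859×0.5300/(0.364×13.43))] = 1.887 × ln(1.961) = 1.271 d.
D_c = (0.364/0.894) × 13.43 × e^(−0.364×1.271) = 0.4072 × 13.43 × 0.6296 = 3.444 mg/L.
Minimum DO = 9.00 − 3.444 = 5.556 mg/L.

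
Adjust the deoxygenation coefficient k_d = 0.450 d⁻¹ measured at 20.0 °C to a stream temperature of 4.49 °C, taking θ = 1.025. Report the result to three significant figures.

k_d ≈ 0.307 d⁻¹

k_d(T₂) = k_d(T₁) · θ^(T₂−T₁) = 0.450 × 1.025^(4.49−20.0)
= 0.450 × 1.025^-15.5 = 0.450 × 0.6818 = 0.3068 d⁻¹.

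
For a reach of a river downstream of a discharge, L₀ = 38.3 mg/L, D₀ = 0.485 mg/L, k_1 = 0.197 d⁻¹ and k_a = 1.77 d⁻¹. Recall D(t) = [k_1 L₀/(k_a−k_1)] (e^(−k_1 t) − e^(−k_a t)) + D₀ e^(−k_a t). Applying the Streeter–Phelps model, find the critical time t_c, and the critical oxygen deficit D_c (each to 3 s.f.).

t_c ≈ 1.33 d; D_c ≈ 3.28 mg/L

With k_a/k_1 = 8.985 and 1 − D₀(k_a−k_1)/(k_1 L₀) = 0.8989,
t_c = ln(8.985 × 0.8989) / (1.77 − 0.197) = ln(8.076) / 1.573 = 2.089/1.573 = 1.328 d.
L(t_c) = L₀ e^(−k_1 t_c) = 38.3 × 0.7698 = 29.48 mg/L, and at the critical point k_a D_c = k_1 L, so D_c = (0.197/1.77) × 29.48 = 3.282 mg/L.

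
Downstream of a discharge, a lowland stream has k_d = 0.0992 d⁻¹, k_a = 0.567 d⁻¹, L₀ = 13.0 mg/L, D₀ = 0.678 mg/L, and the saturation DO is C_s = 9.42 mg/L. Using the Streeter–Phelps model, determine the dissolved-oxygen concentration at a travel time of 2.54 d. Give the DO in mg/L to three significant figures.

DO ≈ 7.77 mg/L

k_d L₀/(k_a−k_d) = 0.0992×13.0/(0.567−0.0992) = 1.290/0.4678 = 2.757 mg/L.
e^(−k_d t) = e^(−0.0992×2.540) = 0.7773; e^(−k_a t) = e^(−0.567×2.540) = 0.2369.
D = 2.757 × (0.7773 − 0.2369) + 0.678 × 0.2369 = 1.490 + 0.1606 = 1.650 mg/L.
DO = C_s − D = 9.42 − 1.650 = 7.770 mg/L.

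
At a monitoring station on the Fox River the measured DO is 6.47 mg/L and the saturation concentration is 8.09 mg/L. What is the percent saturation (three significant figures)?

80.0 % saturation

% saturation = C/C_s × 100 = 6.47/8.09 × 100 = 80.0 %.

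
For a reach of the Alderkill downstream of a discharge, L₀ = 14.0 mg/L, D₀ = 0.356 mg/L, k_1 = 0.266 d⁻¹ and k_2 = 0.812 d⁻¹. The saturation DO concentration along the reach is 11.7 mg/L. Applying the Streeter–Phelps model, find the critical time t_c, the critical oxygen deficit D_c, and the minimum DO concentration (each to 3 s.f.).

At the critical point dD/dt = 0, so k_1 L₀ e^(−k_1 t) = k_2 D. Substituting D(t) from the Streeter–Phelps equation and solving for t gives
t_c = ln[(k_2/k_1)(1 − D₀(k_2−k_1)/(k_1 L₀))] / (k_2−k_1).
Here k_2−k_1 = 0.5460 d⁻¹ and 1 − D₀(k_2−k_1)/(k_1 L₀) = 1 − 0.356×0.5460/(0.266×14.0) = 0.9478, so
t_c = ln(3.053 × 0.9478) / 0.5460 = 1.062 / 0.5460 = 1.946 d.
L(t_c) = L₀ e^(−k_1 t_c) = 14.0 × 0.5960 = 8.343 mg/L, and at the critical point k_2 D_c = k_1 L, so D_c = (0.266/0.812) × 8.343 = 2.733 mg/L.
Minimum DO = C_s − D_c = 11.7 − 2.733 = 8.967 mg/L.

t_c ≈ 1.95 d; D_c ≈ 2.73 mg/L; min DO ≈ 8.97 mg/L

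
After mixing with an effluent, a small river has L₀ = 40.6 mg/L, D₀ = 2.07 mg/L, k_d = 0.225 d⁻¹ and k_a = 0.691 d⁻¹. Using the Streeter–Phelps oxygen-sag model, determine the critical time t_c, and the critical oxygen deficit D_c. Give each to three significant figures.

t_c ≈ 2.17 d; D_c ≈ 8.12 mg/L

With k_a/k_d = 3.071 and 1 − D₀(k_a−k_d)/(k_d L₀) = 0.8944,
t_c = ln(3.071 × 0.8944) / (0.691 − 0.225) = ln(2.747) / 0.4660 = 1.010/0.4660 = 2.168 d.
D_c = (k_d/k_a) L₀ e^(−k_d t_c) = (0.225/0.691) × 40.6 × e^(−0.225×2.168) = 0.3256 × 40.6 × 0.6139 = 8.116 mg/L.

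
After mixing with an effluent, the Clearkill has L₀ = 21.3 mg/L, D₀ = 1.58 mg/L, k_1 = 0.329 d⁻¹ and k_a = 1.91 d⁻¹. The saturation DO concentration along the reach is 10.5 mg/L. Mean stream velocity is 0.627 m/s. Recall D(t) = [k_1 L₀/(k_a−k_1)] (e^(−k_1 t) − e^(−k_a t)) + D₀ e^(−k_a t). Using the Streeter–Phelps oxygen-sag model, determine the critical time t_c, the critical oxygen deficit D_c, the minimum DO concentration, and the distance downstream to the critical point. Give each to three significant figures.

t_c = [1/(k_a−k_1)] ln[(k_a/k_1)(1 − D₀(k_a−k_1)/(k_1 L₀))]
= [1/(1.91−0.329)] ln[(1.91/0.329)(1 − 1.58×1.581/(0.329×21.3))]
= (1/1.581) ln[5.805 × 0.6435] = 0.6325 × ln(3.736) = 0.6325 × 1.318 = 0.8337 d.
D_c = (k_1/k_a) L₀ e^(−k_1 t_c) = (0.329/1.91) × 21.3 × e^(−0.329×0.8337) = 0.1723 × 21.3 × 0.7601 = 2.789 mg/L.
Minimum DO = C_s − D_c = 10.5 − 2.789 = 7.711 mg/L.
x_c = v t_c = 0.627 m/s × 0.8337 d × 86400 s/d = 45160 m ≈ 45.2 km.

t_c ≈ 0.834 d; D_c ≈ 2.79 mg/L; min DO ≈ 7.71 mg/L; x_c ≈ 45.2 km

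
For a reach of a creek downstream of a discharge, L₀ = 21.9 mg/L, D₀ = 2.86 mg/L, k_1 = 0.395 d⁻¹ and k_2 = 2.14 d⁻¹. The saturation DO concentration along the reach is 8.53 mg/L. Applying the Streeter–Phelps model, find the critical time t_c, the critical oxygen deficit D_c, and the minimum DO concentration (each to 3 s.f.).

t_c ≈ 0.475 d; D_c ≈ 3.35 mg/L; min DO ≈ 5.18 mg/L

At the critical point dD/dt = 0, so k_1 L₀ e^(−k_1 t) = k_2 D. Substituting D(t) from the Streeter–Phelps equation and solving for t gives
t_c = ln[(k_2/k_1)(1 − D₀(k_2−k_1)/(k_1 L₀))] / (k_2−k_1).
Here k_2−k_1 = 1.745 d⁻¹ and 1 − D₀(k_2−k_1)/(k_1 L₀) = 1 − 2.86×1.745/(0.395×21.9) = 0.4231, so
t_c = ln(5.418 × 0.4231) / 1.745 = 0.8295 / 1.745 = 0.4753 d.
L(t_c) = L₀ e^(−k_1 t_c) = 21.9 × 0.8288 = 18.15 mg/L, and at the critical point k_2 D_c = k_1 L, so D_c = (0.395/2.14) × 18.15 = 3.350 mg/L.
Minimum DO = C_s − D_c = 8.53 − 3.350 = 5.180 mg/L.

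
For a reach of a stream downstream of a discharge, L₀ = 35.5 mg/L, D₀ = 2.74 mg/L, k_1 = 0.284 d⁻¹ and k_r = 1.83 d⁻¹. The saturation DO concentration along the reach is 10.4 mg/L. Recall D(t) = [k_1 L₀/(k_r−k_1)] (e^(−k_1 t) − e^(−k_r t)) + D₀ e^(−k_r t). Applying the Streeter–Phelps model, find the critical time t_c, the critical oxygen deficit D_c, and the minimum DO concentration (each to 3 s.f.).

With k_r/k_1 = 6.444 and 1 − D₀(k_r−k_1)/(k_1 L₀) = 0.5798,
t_c = ln(6.444 × 0.5798) / (1.83 − 0.284) = ln(3.736) / 1.546 = 1.318/1.546 = 0.8526 d.
L(t_c) = L₀ e^(−k_1 t_c) = 35.5 × 0.7850 = 27.87 mg/L, and at the critical point k_r D_c = k_1 L, so D_c = (0.284/1.83) × 27.87 = 4.325 mg/L.
Minimum DO = C_s − D_c = 10.4 − 4.325 = 6.075 mg/L.

t_c ≈ 0.853 d; D_c ≈ 4.32 mg/L; min DO ≈ 6.08 mg/L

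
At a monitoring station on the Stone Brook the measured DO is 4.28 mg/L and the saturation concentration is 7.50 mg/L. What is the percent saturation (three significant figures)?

57.1 % saturation

% saturation = C/C_s × 100 = 4.28/7.50 × 100 = 57.1 %.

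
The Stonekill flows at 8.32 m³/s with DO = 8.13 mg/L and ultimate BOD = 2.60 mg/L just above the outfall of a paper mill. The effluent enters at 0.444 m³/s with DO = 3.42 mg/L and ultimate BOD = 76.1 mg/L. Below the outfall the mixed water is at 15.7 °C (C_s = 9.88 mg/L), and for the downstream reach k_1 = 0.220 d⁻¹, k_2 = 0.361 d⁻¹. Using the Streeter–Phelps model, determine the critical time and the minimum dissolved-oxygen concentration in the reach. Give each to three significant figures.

Mixed DO = (8.32×8.13 + 0.444×3.42)/(8.32+0.444) = 69.16/8.764 = 7.891 mg/L.
Mixed L₀ = (8.32×2.60 + 0.444×76.1)/(8.764) = 55.42/8.764 = 6.324 mg/L.
Initial deficit D₀ = C_s − DO₀ = 9.88 − 7.891 = 1.989 mg/L.
t_c = (1/0.1410) ln[(0.361/0.220)(1 − 1.989×0.1410/(0.220×6.324))] = 7.092 × ln(1.310) = 1.916 d.
D_c = (0.220/0.361) × 6.324 × e^(−0.220×1.916) = 0.6094 × 6.324 × 0.6560 = 2.528 mg/L.
Minimum DO = 9.88 − 2.528 = 7.352 mg/L.

t_c ≈ 1.92 d; minimum DO ≈ 7.35 mg/L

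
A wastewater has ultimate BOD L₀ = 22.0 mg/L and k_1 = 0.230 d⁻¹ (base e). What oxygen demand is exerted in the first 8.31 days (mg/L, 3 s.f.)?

y_t = L₀(1 − e^(−k_1 t)) = 22.0 × (1 − e^(−0.230×8.31))
= 22.0 × (1 − 0.1479) = 22.0 × 0.8521 = 18.75 mg/L.

y ≈ 18.7 mg/L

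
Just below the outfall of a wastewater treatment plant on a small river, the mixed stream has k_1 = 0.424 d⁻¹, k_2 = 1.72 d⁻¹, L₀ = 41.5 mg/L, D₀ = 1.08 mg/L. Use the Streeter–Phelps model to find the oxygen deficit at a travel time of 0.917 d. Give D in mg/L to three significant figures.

D ≈ 6.62 mg/L

k_1 L₀/(k_2−k_1) = 0.424×41.5/(1.72−0.424) = 17.60/1.296 = 13.58 mg/L.
e^(−k_1 t) = e^(−0.424×0.9170) = 0.6779; e^(−k_2 t) = e^(−1.72×0.9170) = 0.2065.
D = 13.58 × (0.6779 − 0.2065) + 1.08 × 0.2065 = 6.399 + 0.2231 = 6.622 mg/L.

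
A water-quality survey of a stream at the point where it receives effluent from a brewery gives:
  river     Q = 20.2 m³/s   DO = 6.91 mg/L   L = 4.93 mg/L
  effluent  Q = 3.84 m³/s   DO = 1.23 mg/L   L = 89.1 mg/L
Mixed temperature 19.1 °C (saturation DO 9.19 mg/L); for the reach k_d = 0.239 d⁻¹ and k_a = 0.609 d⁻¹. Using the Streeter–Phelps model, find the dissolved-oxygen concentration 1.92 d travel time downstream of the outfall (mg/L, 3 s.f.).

DO ≈ 4.39 mg/L

Mixed DO = (20.2×6.91 + 3.84×1.23)/(20.2+3.84) = 144.3/24.04 = 6.003 mg/L.
Mixed L₀ = (20.2×4.93 + 3.84×89.1)/(24.04) = 441.7/24.04 = 18.37 mg/L.
Initial deficit D₀ = C_s − DO₀ = 9.19 − 6.003 = 3.187 mg/L.
D(1.92) = [0.239×18.37/(0.609−0.239)](e^(−0.239×1.92) − e^(−0.609×1.92)) + 3.187 e^(−0.609×1.92)
= 11.87 × (0.6320 − 0.3106) + 3.187 × 0.3106 = 4.805 mg/L.
DO = 9.19 − 4.805 = 4.385 mg/L.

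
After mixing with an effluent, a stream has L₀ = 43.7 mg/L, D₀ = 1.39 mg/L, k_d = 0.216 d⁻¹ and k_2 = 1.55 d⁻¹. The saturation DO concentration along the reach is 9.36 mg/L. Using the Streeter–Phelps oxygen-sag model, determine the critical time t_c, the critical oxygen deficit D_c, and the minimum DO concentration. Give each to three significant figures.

t_c ≈ 1.31 d; D_c ≈ 4.59 mg/L; min DO ≈ 4.77 mg/L

With k_2/k_d = 7.176 and 1 − D₀(k_2−k_d)/(k_d L₀) = 0.8036,
t_c = ln(7.176 × 0.8036) / (1.55 − 0.216) = ln(5.766) / 1.334 = 1.752/1.334 = 1.313 d.
D_c = (k_d/k_2) L₀ e^(−k_d t_c) = (0.216/1.55) × 43.7 × e^(−0.216×1.313) = 0.1394 × 43.7 × 0.7530 = 4.586 mg/L.
Minimum DO = C_s − D_c = 9.36 − 4.586 = 4.774 mg/L.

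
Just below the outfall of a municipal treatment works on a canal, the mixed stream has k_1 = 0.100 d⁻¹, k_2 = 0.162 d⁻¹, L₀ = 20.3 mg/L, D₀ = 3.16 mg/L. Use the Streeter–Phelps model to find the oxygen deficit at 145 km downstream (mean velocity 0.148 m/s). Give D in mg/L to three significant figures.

D ≈ 5.82 mg/L

Travel time t = x/v = 145 km / (0.148 m/s) = 145000 m / 0.148 m/s = 979700 s = 11.34 d.
k_1 L₀/(k_2−k_1) = 0.100×20.3/(0.162−0.100) = 2.030/0.06200 = 32.74 mg/L.
e^(−k_1 t) = e^(−0.100×11.34) = 0.3218; e^(−k_2 t) = e^(−0.162×11.34) = 0.1593.
D = 32.74 × (0.3218 − 0.1593) + 3.16 × 0.1593 = 5.319 + 0.5034 = 5.823 mg/L.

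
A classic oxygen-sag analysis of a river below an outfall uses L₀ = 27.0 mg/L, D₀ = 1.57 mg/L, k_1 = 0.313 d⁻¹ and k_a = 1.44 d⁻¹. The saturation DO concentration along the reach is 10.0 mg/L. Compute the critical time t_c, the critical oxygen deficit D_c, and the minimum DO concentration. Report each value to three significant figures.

t_c ≈ 1.15 d; D_c ≈ 4.10 mg/L; min DO ≈ 5.90 mg/L

With k_a/k_1 = 4.601 and 1 − D₀(k_a−k_1)/(k_1 L₀) = 0.7906,
t_c = ln(4.601 × 0.7906) / (1.44 − 0.313) = ln(3.637) / 1.127 = 1.291/1.127 = 1.146 d.
L(t_c) = L₀ e^(−k_1 t_c) = 27.0 × 0.6986 = 18.86 mg/L, and at the critical point k_a D_c = k_1 L, so D_c = (0.313/1.44) × 18.86 = 4.100 mg/L.
Minimum DO = C_s − D_c = 10.0 − 4.100 = 5.900 mg/L.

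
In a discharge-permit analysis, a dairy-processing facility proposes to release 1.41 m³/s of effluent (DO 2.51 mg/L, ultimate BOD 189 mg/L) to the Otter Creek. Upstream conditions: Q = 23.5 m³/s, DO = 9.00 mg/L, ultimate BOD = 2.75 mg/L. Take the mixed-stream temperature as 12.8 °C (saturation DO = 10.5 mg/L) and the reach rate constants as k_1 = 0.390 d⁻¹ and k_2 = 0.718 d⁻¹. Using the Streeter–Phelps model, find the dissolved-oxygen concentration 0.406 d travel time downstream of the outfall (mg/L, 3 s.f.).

Mixed DO = (23.5×9.00 + 1.41×2.51)/(23.5+1.41) = 215.0/24.91 = 8.633 mg/L.
Mixed L₀ = (23.5×2.75 + 1.41×189)/(24.91) = 331.1/24.91 = 13.29 mg/L.
Initial deficit D₀ = C_s − DO₀ = 10.5 − 8.633 = 1.867 mg/L.
D(0.406) = [0.390×13.29/(0.718−0.390)](e^(−0.390×0.406) − e^(−0.718×0.406)) + 1.867 e^(−0.718×0.406)
= 15.81 × (0.8536 − 0.7471) + 1.867 × 0.7471 = 3.077 mg/L.
DO = 10.5 − 3.077 = 7.423 mg/L.

DO ≈ 7.42 mg/L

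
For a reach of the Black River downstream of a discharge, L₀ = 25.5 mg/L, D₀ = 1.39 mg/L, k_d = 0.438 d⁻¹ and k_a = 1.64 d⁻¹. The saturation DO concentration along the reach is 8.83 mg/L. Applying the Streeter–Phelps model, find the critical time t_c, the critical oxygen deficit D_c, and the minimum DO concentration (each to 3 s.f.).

t_c = [1/(k_a−k_d)] ln[(k_a/k_d)(1 − D₀(k_a−k_d)/(k_d L₀))]
= [1/(1.64−0.438)] ln[(1.64/0.438)(1 − 1.39×1.202/(0.438×25.5))]
= (1/1.202) ln[3.744 × 0.8504] = 0.8319 × ln(3.184) = 0.8319 × 1.158 = 0.9636 d.
D_c = (k_d/k_a) L₀ e^(−k_d t_c) = (0.438/1.64) × 25.5 × e^(−0.438×0.9636) = 0.2671 × 25.5 × 0.6557 = 4.466 mg/L.
Minimum DO = C_s − D_c = 8.83 − 4.466 = 4.364 mg/L.

t_c ≈ 0.964 d; D_c ≈ 4.47 mg/L; min DO ≈ 4.36 mg/L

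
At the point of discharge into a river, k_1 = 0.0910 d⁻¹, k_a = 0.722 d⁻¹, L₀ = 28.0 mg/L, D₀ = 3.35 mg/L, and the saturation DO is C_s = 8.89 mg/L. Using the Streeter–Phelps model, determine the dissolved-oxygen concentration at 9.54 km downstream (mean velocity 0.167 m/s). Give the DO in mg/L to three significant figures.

DO ≈ 5.51 mg/L

Travel time t = x/v = 9.54 km / (0.167 m/s) = 9540 m / 0.167 m/s = 57130 s = 0.6612 d.
k_1 L₀/(k_a−k_1) = 0.0910×28.0/(0.722−0.0910) = 2.548/0.6310 = 4.038 mg/L.
e^(−k_1 t) = e^(−0.0910×0.6612) = 0.9416; e^(−k_a t) = e^(−0.722×0.6612) = 0.6204.
D = 4.038 × (0.9416 − 0.6204) + 3.35 × 0.6204 = 1.297 + 2.078 = 3.375 mg/L.
DO = C_s − D = 8.89 − 3.375 = 5.515 mg/L.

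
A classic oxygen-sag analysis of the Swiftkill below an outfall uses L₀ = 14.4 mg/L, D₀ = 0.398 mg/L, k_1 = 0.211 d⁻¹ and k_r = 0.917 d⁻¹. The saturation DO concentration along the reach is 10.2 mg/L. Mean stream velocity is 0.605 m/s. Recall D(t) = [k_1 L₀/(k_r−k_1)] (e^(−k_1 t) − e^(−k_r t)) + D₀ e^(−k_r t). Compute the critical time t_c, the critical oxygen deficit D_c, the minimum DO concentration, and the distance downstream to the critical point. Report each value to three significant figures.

At the critical point dD/dt = 0, so k_1 L₀ e^(−k_1 t) = k_r D. Substituting D(t) from the Streeter–Phelps equation and solving for t gives
t_c = ln[(k_r/k_1)(1 − D₀(k_r−k_1)/(k_1 L₀))] / (k_r−k_1).
Here k_r−k_1 = 0.7060 d⁻¹ and 1 − D₀(k_r−k_1)/(k_1 L₀) = 1 − 0.398×0.7060/(0.211×14.4) = 0.9075, so
t_c = ln(4.346 × 0.9075) / 0.7060 = 1.372 / 0.7060 = 1.944 d.
L(t_c) = L₀ e^(−k_1 t_c) = 14.4 × 0.6636 = 9.556 mg/L, and at the critical point k_r D_c = k_1 L, so D_c = (0.211/0.917) × 9.556 = 2.199 mg/L.
Minimum DO = C_s − D_c = 10.2 − 2.199 = 8.001 mg/L.
x_c = v t_c = 0.605 m/s × 1.944 d × 86400 s/d = 101600 m ≈ 102 km.

t_c ≈ 1.94 d; D_c ≈ 2.20 mg/L; min DO ≈ 8.00 mg/L; x_c ≈ 102 km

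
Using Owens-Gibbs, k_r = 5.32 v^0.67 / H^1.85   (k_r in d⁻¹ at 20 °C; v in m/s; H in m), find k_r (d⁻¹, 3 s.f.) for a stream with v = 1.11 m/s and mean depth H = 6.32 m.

k_r = 5.32 × 1.11^0.67 / 6.32^1.85 = 5.32 × 1.072 / 30.29 = 0.1883 d⁻¹.

k_r ≈ 0.188 d⁻¹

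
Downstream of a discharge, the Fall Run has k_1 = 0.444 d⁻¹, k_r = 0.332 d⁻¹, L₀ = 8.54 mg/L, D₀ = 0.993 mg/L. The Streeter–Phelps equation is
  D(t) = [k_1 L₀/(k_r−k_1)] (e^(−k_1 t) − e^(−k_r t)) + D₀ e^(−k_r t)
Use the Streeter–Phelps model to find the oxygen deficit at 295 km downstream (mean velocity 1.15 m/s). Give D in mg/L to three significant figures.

Travel time t = x/v = 295 km / (1.15 m/s) = 295000 m / 1.15 m/s = 256500 s = 2.969 d.
k_1 L₀/(k_r−k_1) = 0.444×8.54/(0.332−0.444) = 3.792/-0.1120 = -33.85 mg/L.
e^(−k_1 t) = e^(−0.444×2.969) = 0.2676; e^(−k_r t) = e^(−0.332×2.969) = 0.3732.
D = -33.85 × (0.2676 − 0.3732) + 0.993 × 0.3732 = 3.574 + 0.3706 = 3.945 mg/L.

D ≈ 3.94 mg/L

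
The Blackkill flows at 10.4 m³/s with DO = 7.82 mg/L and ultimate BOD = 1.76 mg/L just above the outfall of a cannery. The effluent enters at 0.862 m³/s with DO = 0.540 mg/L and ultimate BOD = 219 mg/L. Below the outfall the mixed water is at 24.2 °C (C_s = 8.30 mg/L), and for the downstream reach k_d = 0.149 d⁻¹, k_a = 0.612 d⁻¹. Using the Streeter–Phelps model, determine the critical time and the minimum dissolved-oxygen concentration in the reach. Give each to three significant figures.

t_c ≈ 2.64 d; minimum DO ≈ 5.28 mg/L

Mixed DO = (10.4×7.82 + 0.862×0.540)/(10.4+0.862) = 81.79/11.26 = 7.263 mg/L.
Mixed L₀ = (10.4×1.76 + 0.862×219)/(11.26) = 207.1/11.26 = 18.39 mg/L.
Initial deficit D₀ = C_s − DO₀ = 8.30 − 7.263 = 1.037 mg/L.
t_c = (1/0.4630) ln[(0.612/0.149)(1 − 1.037×0.4630/(0.149×18.39))] = 2.160 × ln(3.387) = 2.635 d.
D_c = (0.149/0.612) × 18.39 × e^(−0.149×2.635) = 0.2435 × 18.39 × 0.6753 = 3.023 mg/L.
Minimum DO = 8.30 − 3.023 = 5.277 mg/L.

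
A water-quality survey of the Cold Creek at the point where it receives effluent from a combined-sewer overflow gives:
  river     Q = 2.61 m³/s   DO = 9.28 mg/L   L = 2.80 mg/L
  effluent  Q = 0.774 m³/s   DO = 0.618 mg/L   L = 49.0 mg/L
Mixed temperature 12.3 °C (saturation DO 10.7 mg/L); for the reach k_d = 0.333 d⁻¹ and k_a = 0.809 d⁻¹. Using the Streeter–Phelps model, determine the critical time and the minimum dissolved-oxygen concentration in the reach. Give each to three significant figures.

t_c ≈ 0.915 d; minimum DO ≈ 6.64 mg/L

Mixed DO = (2.61×9.28 + 0.774×0.618)/(2.61+0.774) = 24.70/3.384 = 7.299 mg/L.
Mixed L₀ = (2.61×2.80 + 0.774×49.0)/(3.384) = 45.23/3.384 = 13.37 mg/L.
Initial deficit D₀ = C_s − DO₀ = 10.7 − 7.299 = 3.401 mg/L.
t_c = (1/0.4760) ln[(0.809/0.333)(1 − 3.401×0.4760/(0.333×13.37))] = 2.101 × ln(1.546) = 0.9150 d.
D_c = (0.333/0.809) × 13.37 × e^(−0.333×0.9150) = 0.4116 × 13.37 × 0.7373 = 4.057 mg/L.
Minimum DO = 10.7 − 4.057 = 6.643 mg/L.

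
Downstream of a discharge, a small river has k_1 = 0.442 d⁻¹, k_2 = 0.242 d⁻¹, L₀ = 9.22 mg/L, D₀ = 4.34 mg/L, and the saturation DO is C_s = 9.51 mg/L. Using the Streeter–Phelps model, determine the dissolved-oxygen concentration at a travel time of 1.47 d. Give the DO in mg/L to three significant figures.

DO ≈ 2.83 mg/L

k_1 L₀/(k_2−k_1) = 0.442×9.22/(0.242−0.442) = 4.075/-0.2000 = -20.38 mg/L.
e^(−k_1 t) = e^(−0.442×1.470) = 0.5222; e^(−k_2 t) = e^(−0.242×1.470) = 0.7007.
D = -20.38 × (0.5222 − 0.7007) + 4.34 × 0.7007 = 3.637 + 3.041 = 6.677 mg/L.
DO = C_s − D = 9.51 − 6.677 = 2.833 mg/L.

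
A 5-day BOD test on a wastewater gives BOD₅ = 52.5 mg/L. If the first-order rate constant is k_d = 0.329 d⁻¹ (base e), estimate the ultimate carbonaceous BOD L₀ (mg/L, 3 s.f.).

L₀ ≈ 65.1 mg/L

BOD₅ = L₀(1 − e^(−5k_d)) ⇒ L₀ = BOD₅ / (1 − e^(−5×0.329))
= 52.5 / (1 − 0.1930) = 52.5 / 0.8070 = 65.06 mg/L.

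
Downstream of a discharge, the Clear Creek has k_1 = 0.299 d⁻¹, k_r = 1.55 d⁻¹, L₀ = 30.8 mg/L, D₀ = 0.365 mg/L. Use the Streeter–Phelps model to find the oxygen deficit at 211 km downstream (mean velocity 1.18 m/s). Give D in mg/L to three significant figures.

D ≈ 3.68 mg/L

Travel time t = x/v = 211 km / (1.18 m/s) = 211000 m / 1.18 m/s = 178800 s = 2.070 d.
k_1 L₀/(k_r−k_1) = 0.299×30.8/(1.55−0.299) = 9.209/1.251 = 7.361 mg/L.
e^(−k_1 t) = e^(−0.299×2.070) = 0.5386; e^(−k_r t) = e^(−1.55×2.070) = 0.04044.
D = 7.361 × (0.5386 − 0.04044) + 0.365 × 0.04044 = 3.667 + 0.01476 = 3.682 mg/L.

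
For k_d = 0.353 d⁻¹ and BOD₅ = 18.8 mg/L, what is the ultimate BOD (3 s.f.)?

L₀ ≈ 22.7 mg/L

BOD₅ = L₀(1 − e^(−5k_d)) ⇒ L₀ = BOD₅ / (1 − e^(−5×0.353))
= 18.8 / (1 − 0.1712) = 18.8 / 0.8288 = 22.68 mg/L.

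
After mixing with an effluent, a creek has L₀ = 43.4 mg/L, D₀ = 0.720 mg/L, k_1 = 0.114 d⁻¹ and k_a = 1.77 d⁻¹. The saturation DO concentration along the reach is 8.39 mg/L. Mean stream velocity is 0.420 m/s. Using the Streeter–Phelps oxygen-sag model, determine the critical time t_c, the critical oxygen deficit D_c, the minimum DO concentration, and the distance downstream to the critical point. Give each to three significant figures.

At the critical point dD/dt = 0, so k_1 L₀ e^(−k_1 t) = k_a D. Substituting D(t) from the Streeter–Phelps equation and solving for t gives
t_c = ln[(k_a/k_1)(1 − D₀(k_a−k_1)/(k_1 L₀))] / (k_a−k_1).
Here k_a−k_1 = 1.656 d⁻¹ and 1 − D₀(k_a−k_1)/(k_1 L₀) = 1 − 0.720×1.656/(0.114×43.4) = 0.7590, so
t_c = ln(15.53 × 0.7590) / 1.656 = 2.467 / 1.656 = 1.490 d.
L(t_c) = L₀ e^(−k_1 t_c) = 43.4 × 0.8438 = 36.62 mg/L, and at the critical point k_a D_c = k_1 L, so D_c = (0.114/1.77) × 36.62 = 2.359 mg/L.
Minimum DO = C_s − D_c = 8.39 − 2.359 = 6.031 mg/L.
x_c = v t_c = 0.420 m/s × 1.490 d × 86400 s/d = 54060 m ≈ 54.1 km.

t_c ≈ 1.49 d; D_c ≈ 2.36 mg/L; min DO ≈ 6.03 mg/L; x_c ≈ 54.1 km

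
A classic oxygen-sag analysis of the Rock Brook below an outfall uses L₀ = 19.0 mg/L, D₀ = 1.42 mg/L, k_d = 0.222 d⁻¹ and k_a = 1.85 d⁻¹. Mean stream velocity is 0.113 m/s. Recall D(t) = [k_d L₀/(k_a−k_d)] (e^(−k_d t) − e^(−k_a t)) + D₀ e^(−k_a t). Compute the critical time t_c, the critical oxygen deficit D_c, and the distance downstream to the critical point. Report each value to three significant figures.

t_c ≈ 0.815 d; D_c ≈ 1.90 mg/L; x_c ≈ 7.95 km

t_c = [1/(k_a−k_d)] ln[(k_a/k_d)(1 − D₀(k_a−k_d)/(k_d L₀))]
= [1/(1.85−0.222)] ln[(1.85/0.222)(1 − 1.42×1.628/(0.222×19.0))]
= (1/1.628) ln[8.333 × 0.4519] = 0.6143 × ln(3.766) = 0.6143 × 1.326 = 0.8145 d.
D_c = (k_d/k_a) L₀ e^(−k_d t_c) = (0.222/1.85) × 19.0 × e^(−0.222×0.8145) = 0.1200 × 19.0 × 0.8346 = 1.903 mg/L.
x_c = v t_c = 0.113 m/s × 0.8145 d × 86400 s/d = 7952 m ≈ 7.95 km.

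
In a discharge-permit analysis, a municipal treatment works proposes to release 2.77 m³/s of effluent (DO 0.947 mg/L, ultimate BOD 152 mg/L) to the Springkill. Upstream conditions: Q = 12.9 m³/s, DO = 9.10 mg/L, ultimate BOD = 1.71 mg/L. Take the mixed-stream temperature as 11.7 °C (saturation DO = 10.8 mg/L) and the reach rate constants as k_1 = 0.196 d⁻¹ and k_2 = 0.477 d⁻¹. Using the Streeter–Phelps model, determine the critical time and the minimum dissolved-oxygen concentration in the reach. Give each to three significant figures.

Mixed DO = (12.9×9.10 + 2.77×0.947)/(12.9+2.77) = 120.0/15.67 = 7.659 mg/L.
Mixed L₀ = (12.9×1.71 + 2.77×152)/(15.67) = 443.1/15.67 = 28.28 mg/L.
Initial deficit D₀ = C_s − DO₀ = 10.8 − 7.659 = 3.141 mg/L.
t_c = (1/0.2810) ln[(0.477/0.196)(1 − 3.141×0.2810/(0.196×28.28))] = 3.559 × ln(2.046) = 2.548 d.
D_c = (0.196/0.477) × 28.28 × e^(−0.196×2.548) = 0.4109 × 28.28 × 0.6069 = 7.052 mg/L.
Minimum DO = 10.8 − 7.052 = 3.748 mg/L.

t_c ≈ 2.55 d; minimum DO ≈ 3.75 mg/L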